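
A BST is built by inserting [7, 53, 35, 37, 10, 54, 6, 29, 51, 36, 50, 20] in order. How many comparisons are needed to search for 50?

Search path for 50: 7 -> 53 -> 35 -> 37 -> 51 -> 50
Found: True
Comparisons: 6


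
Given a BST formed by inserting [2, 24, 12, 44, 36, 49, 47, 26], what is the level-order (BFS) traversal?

Tree insertion order: [2, 24, 12, 44, 36, 49, 47, 26]
Tree (level-order array): [2, None, 24, 12, 44, None, None, 36, 49, 26, None, 47]
BFS from the root, enqueuing left then right child of each popped node:
  queue [2] -> pop 2, enqueue [24], visited so far: [2]
  queue [24] -> pop 24, enqueue [12, 44], visited so far: [2, 24]
  queue [12, 44] -> pop 12, enqueue [none], visited so far: [2, 24, 12]
  queue [44] -> pop 44, enqueue [36, 49], visited so far: [2, 24, 12, 44]
  queue [36, 49] -> pop 36, enqueue [26], visited so far: [2, 24, 12, 44, 36]
  queue [49, 26] -> pop 49, enqueue [47], visited so far: [2, 24, 12, 44, 36, 49]
  queue [26, 47] -> pop 26, enqueue [none], visited so far: [2, 24, 12, 44, 36, 49, 26]
  queue [47] -> pop 47, enqueue [none], visited so far: [2, 24, 12, 44, 36, 49, 26, 47]
Result: [2, 24, 12, 44, 36, 49, 26, 47]


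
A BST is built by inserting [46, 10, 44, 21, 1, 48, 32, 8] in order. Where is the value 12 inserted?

Starting tree (level order): [46, 10, 48, 1, 44, None, None, None, 8, 21, None, None, None, None, 32]
Insertion path: 46 -> 10 -> 44 -> 21
Result: insert 12 as left child of 21
Final tree (level order): [46, 10, 48, 1, 44, None, None, None, 8, 21, None, None, None, 12, 32]


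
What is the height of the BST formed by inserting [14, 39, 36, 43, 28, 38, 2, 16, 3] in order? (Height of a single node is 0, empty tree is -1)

Insertion order: [14, 39, 36, 43, 28, 38, 2, 16, 3]
Tree (level-order array): [14, 2, 39, None, 3, 36, 43, None, None, 28, 38, None, None, 16]
Compute height bottom-up (empty subtree = -1):
  height(3) = 1 + max(-1, -1) = 0
  height(2) = 1 + max(-1, 0) = 1
  height(16) = 1 + max(-1, -1) = 0
  height(28) = 1 + max(0, -1) = 1
  height(38) = 1 + max(-1, -1) = 0
  height(36) = 1 + max(1, 0) = 2
  height(43) = 1 + max(-1, -1) = 0
  height(39) = 1 + max(2, 0) = 3
  height(14) = 1 + max(1, 3) = 4
Height = 4


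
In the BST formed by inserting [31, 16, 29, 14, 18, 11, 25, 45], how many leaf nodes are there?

Tree built from: [31, 16, 29, 14, 18, 11, 25, 45]
Tree (level-order array): [31, 16, 45, 14, 29, None, None, 11, None, 18, None, None, None, None, 25]
Rule: A leaf has 0 children.
Per-node child counts:
  node 31: 2 child(ren)
  node 16: 2 child(ren)
  node 14: 1 child(ren)
  node 11: 0 child(ren)
  node 29: 1 child(ren)
  node 18: 1 child(ren)
  node 25: 0 child(ren)
  node 45: 0 child(ren)
Matching nodes: [11, 25, 45]
Count of leaf nodes: 3


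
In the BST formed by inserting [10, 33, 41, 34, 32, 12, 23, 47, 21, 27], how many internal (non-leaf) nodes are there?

Tree built from: [10, 33, 41, 34, 32, 12, 23, 47, 21, 27]
Tree (level-order array): [10, None, 33, 32, 41, 12, None, 34, 47, None, 23, None, None, None, None, 21, 27]
Rule: An internal node has at least one child.
Per-node child counts:
  node 10: 1 child(ren)
  node 33: 2 child(ren)
  node 32: 1 child(ren)
  node 12: 1 child(ren)
  node 23: 2 child(ren)
  node 21: 0 child(ren)
  node 27: 0 child(ren)
  node 41: 2 child(ren)
  node 34: 0 child(ren)
  node 47: 0 child(ren)
Matching nodes: [10, 33, 32, 12, 23, 41]
Count of internal (non-leaf) nodes: 6


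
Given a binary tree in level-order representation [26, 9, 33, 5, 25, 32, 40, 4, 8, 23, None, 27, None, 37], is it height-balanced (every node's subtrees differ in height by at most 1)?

Tree (level-order array): [26, 9, 33, 5, 25, 32, 40, 4, 8, 23, None, 27, None, 37]
Definition: a tree is height-balanced if, at every node, |h(left) - h(right)| <= 1 (empty subtree has height -1).
Bottom-up per-node check:
  node 4: h_left=-1, h_right=-1, diff=0 [OK], height=0
  node 8: h_left=-1, h_right=-1, diff=0 [OK], height=0
  node 5: h_left=0, h_right=0, diff=0 [OK], height=1
  node 23: h_left=-1, h_right=-1, diff=0 [OK], height=0
  node 25: h_left=0, h_right=-1, diff=1 [OK], height=1
  node 9: h_left=1, h_right=1, diff=0 [OK], height=2
  node 27: h_left=-1, h_right=-1, diff=0 [OK], height=0
  node 32: h_left=0, h_right=-1, diff=1 [OK], height=1
  node 37: h_left=-1, h_right=-1, diff=0 [OK], height=0
  node 40: h_left=0, h_right=-1, diff=1 [OK], height=1
  node 33: h_left=1, h_right=1, diff=0 [OK], height=2
  node 26: h_left=2, h_right=2, diff=0 [OK], height=3
All nodes satisfy the balance condition.
Result: Balanced


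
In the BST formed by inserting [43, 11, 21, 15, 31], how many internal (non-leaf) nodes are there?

Tree built from: [43, 11, 21, 15, 31]
Tree (level-order array): [43, 11, None, None, 21, 15, 31]
Rule: An internal node has at least one child.
Per-node child counts:
  node 43: 1 child(ren)
  node 11: 1 child(ren)
  node 21: 2 child(ren)
  node 15: 0 child(ren)
  node 31: 0 child(ren)
Matching nodes: [43, 11, 21]
Count of internal (non-leaf) nodes: 3


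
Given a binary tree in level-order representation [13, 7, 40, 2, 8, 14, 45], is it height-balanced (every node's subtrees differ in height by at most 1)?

Tree (level-order array): [13, 7, 40, 2, 8, 14, 45]
Definition: a tree is height-balanced if, at every node, |h(left) - h(right)| <= 1 (empty subtree has height -1).
Bottom-up per-node check:
  node 2: h_left=-1, h_right=-1, diff=0 [OK], height=0
  node 8: h_left=-1, h_right=-1, diff=0 [OK], height=0
  node 7: h_left=0, h_right=0, diff=0 [OK], height=1
  node 14: h_left=-1, h_right=-1, diff=0 [OK], height=0
  node 45: h_left=-1, h_right=-1, diff=0 [OK], height=0
  node 40: h_left=0, h_right=0, diff=0 [OK], height=1
  node 13: h_left=1, h_right=1, diff=0 [OK], height=2
All nodes satisfy the balance condition.
Result: Balanced


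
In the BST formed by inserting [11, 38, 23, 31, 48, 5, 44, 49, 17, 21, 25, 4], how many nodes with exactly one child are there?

Tree built from: [11, 38, 23, 31, 48, 5, 44, 49, 17, 21, 25, 4]
Tree (level-order array): [11, 5, 38, 4, None, 23, 48, None, None, 17, 31, 44, 49, None, 21, 25]
Rule: These are nodes with exactly 1 non-null child.
Per-node child counts:
  node 11: 2 child(ren)
  node 5: 1 child(ren)
  node 4: 0 child(ren)
  node 38: 2 child(ren)
  node 23: 2 child(ren)
  node 17: 1 child(ren)
  node 21: 0 child(ren)
  node 31: 1 child(ren)
  node 25: 0 child(ren)
  node 48: 2 child(ren)
  node 44: 0 child(ren)
  node 49: 0 child(ren)
Matching nodes: [5, 17, 31]
Count of nodes with exactly one child: 3


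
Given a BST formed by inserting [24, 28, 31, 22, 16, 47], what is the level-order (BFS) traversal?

Tree insertion order: [24, 28, 31, 22, 16, 47]
Tree (level-order array): [24, 22, 28, 16, None, None, 31, None, None, None, 47]
BFS from the root, enqueuing left then right child of each popped node:
  queue [24] -> pop 24, enqueue [22, 28], visited so far: [24]
  queue [22, 28] -> pop 22, enqueue [16], visited so far: [24, 22]
  queue [28, 16] -> pop 28, enqueue [31], visited so far: [24, 22, 28]
  queue [16, 31] -> pop 16, enqueue [none], visited so far: [24, 22, 28, 16]
  queue [31] -> pop 31, enqueue [47], visited so far: [24, 22, 28, 16, 31]
  queue [47] -> pop 47, enqueue [none], visited so far: [24, 22, 28, 16, 31, 47]
Result: [24, 22, 28, 16, 31, 47]


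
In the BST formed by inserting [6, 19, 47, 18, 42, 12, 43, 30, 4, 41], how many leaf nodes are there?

Tree built from: [6, 19, 47, 18, 42, 12, 43, 30, 4, 41]
Tree (level-order array): [6, 4, 19, None, None, 18, 47, 12, None, 42, None, None, None, 30, 43, None, 41]
Rule: A leaf has 0 children.
Per-node child counts:
  node 6: 2 child(ren)
  node 4: 0 child(ren)
  node 19: 2 child(ren)
  node 18: 1 child(ren)
  node 12: 0 child(ren)
  node 47: 1 child(ren)
  node 42: 2 child(ren)
  node 30: 1 child(ren)
  node 41: 0 child(ren)
  node 43: 0 child(ren)
Matching nodes: [4, 12, 41, 43]
Count of leaf nodes: 4


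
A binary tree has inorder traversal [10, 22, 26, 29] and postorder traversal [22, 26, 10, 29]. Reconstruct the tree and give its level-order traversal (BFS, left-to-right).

Inorder:   [10, 22, 26, 29]
Postorder: [22, 26, 10, 29]
Algorithm: postorder visits root last, so walk postorder right-to-left;
each value is the root of the current inorder slice — split it at that
value, recurse on the right subtree first, then the left.
Recursive splits:
  root=29; inorder splits into left=[10, 22, 26], right=[]
  root=10; inorder splits into left=[], right=[22, 26]
  root=26; inorder splits into left=[22], right=[]
  root=22; inorder splits into left=[], right=[]
Reconstructed level-order: [29, 10, 26, 22]


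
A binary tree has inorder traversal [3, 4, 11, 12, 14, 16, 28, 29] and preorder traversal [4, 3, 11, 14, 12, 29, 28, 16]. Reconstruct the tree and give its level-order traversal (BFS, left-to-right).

Inorder:  [3, 4, 11, 12, 14, 16, 28, 29]
Preorder: [4, 3, 11, 14, 12, 29, 28, 16]
Algorithm: preorder visits root first, so consume preorder in order;
for each root, split the current inorder slice at that value into
left-subtree inorder and right-subtree inorder, then recurse.
Recursive splits:
  root=4; inorder splits into left=[3], right=[11, 12, 14, 16, 28, 29]
  root=3; inorder splits into left=[], right=[]
  root=11; inorder splits into left=[], right=[12, 14, 16, 28, 29]
  root=14; inorder splits into left=[12], right=[16, 28, 29]
  root=12; inorder splits into left=[], right=[]
  root=29; inorder splits into left=[16, 28], right=[]
  root=28; inorder splits into left=[16], right=[]
  root=16; inorder splits into left=[], right=[]
Reconstructed level-order: [4, 3, 11, 14, 12, 29, 28, 16]


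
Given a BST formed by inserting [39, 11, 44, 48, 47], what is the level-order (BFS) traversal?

Tree insertion order: [39, 11, 44, 48, 47]
Tree (level-order array): [39, 11, 44, None, None, None, 48, 47]
BFS from the root, enqueuing left then right child of each popped node:
  queue [39] -> pop 39, enqueue [11, 44], visited so far: [39]
  queue [11, 44] -> pop 11, enqueue [none], visited so far: [39, 11]
  queue [44] -> pop 44, enqueue [48], visited so far: [39, 11, 44]
  queue [48] -> pop 48, enqueue [47], visited so far: [39, 11, 44, 48]
  queue [47] -> pop 47, enqueue [none], visited so far: [39, 11, 44, 48, 47]
Result: [39, 11, 44, 48, 47]


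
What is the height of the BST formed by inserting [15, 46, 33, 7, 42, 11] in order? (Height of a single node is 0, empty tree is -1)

Insertion order: [15, 46, 33, 7, 42, 11]
Tree (level-order array): [15, 7, 46, None, 11, 33, None, None, None, None, 42]
Compute height bottom-up (empty subtree = -1):
  height(11) = 1 + max(-1, -1) = 0
  height(7) = 1 + max(-1, 0) = 1
  height(42) = 1 + max(-1, -1) = 0
  height(33) = 1 + max(-1, 0) = 1
  height(46) = 1 + max(1, -1) = 2
  height(15) = 1 + max(1, 2) = 3
Height = 3


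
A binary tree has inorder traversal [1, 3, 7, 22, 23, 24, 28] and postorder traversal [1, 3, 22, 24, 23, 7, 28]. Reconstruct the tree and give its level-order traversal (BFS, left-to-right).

Inorder:   [1, 3, 7, 22, 23, 24, 28]
Postorder: [1, 3, 22, 24, 23, 7, 28]
Algorithm: postorder visits root last, so walk postorder right-to-left;
each value is the root of the current inorder slice — split it at that
value, recurse on the right subtree first, then the left.
Recursive splits:
  root=28; inorder splits into left=[1, 3, 7, 22, 23, 24], right=[]
  root=7; inorder splits into left=[1, 3], right=[22, 23, 24]
  root=23; inorder splits into left=[22], right=[24]
  root=24; inorder splits into left=[], right=[]
  root=22; inorder splits into left=[], right=[]
  root=3; inorder splits into left=[1], right=[]
  root=1; inorder splits into left=[], right=[]
Reconstructed level-order: [28, 7, 3, 23, 1, 22, 24]


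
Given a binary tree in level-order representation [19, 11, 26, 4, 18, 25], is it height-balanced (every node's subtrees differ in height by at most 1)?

Tree (level-order array): [19, 11, 26, 4, 18, 25]
Definition: a tree is height-balanced if, at every node, |h(left) - h(right)| <= 1 (empty subtree has height -1).
Bottom-up per-node check:
  node 4: h_left=-1, h_right=-1, diff=0 [OK], height=0
  node 18: h_left=-1, h_right=-1, diff=0 [OK], height=0
  node 11: h_left=0, h_right=0, diff=0 [OK], height=1
  node 25: h_left=-1, h_right=-1, diff=0 [OK], height=0
  node 26: h_left=0, h_right=-1, diff=1 [OK], height=1
  node 19: h_left=1, h_right=1, diff=0 [OK], height=2
All nodes satisfy the balance condition.
Result: Balanced


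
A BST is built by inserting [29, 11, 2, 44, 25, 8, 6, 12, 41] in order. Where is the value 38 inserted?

Starting tree (level order): [29, 11, 44, 2, 25, 41, None, None, 8, 12, None, None, None, 6]
Insertion path: 29 -> 44 -> 41
Result: insert 38 as left child of 41
Final tree (level order): [29, 11, 44, 2, 25, 41, None, None, 8, 12, None, 38, None, 6]


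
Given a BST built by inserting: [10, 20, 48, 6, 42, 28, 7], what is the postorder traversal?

Tree insertion order: [10, 20, 48, 6, 42, 28, 7]
Tree (level-order array): [10, 6, 20, None, 7, None, 48, None, None, 42, None, 28]
Postorder traversal: [7, 6, 28, 42, 48, 20, 10]


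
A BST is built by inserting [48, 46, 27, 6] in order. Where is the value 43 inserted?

Starting tree (level order): [48, 46, None, 27, None, 6]
Insertion path: 48 -> 46 -> 27
Result: insert 43 as right child of 27
Final tree (level order): [48, 46, None, 27, None, 6, 43]


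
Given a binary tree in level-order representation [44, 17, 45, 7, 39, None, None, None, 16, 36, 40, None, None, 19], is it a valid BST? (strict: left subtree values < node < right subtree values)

Level-order array: [44, 17, 45, 7, 39, None, None, None, 16, 36, 40, None, None, 19]
Validate using subtree bounds (lo, hi): at each node, require lo < value < hi,
then recurse left with hi=value and right with lo=value.
Preorder trace (stopping at first violation):
  at node 44 with bounds (-inf, +inf): OK
  at node 17 with bounds (-inf, 44): OK
  at node 7 with bounds (-inf, 17): OK
  at node 16 with bounds (7, 17): OK
  at node 39 with bounds (17, 44): OK
  at node 36 with bounds (17, 39): OK
  at node 19 with bounds (17, 36): OK
  at node 40 with bounds (39, 44): OK
  at node 45 with bounds (44, +inf): OK
No violation found at any node.
Result: Valid BST


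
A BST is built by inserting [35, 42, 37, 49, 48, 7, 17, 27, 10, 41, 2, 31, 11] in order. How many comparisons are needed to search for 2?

Search path for 2: 35 -> 7 -> 2
Found: True
Comparisons: 3


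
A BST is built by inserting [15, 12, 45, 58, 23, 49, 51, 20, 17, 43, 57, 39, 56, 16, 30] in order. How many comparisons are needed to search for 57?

Search path for 57: 15 -> 45 -> 58 -> 49 -> 51 -> 57
Found: True
Comparisons: 6


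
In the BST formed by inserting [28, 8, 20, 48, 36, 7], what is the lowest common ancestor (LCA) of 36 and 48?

Tree insertion order: [28, 8, 20, 48, 36, 7]
Tree (level-order array): [28, 8, 48, 7, 20, 36]
In a BST, the LCA of p=36, q=48 is the first node v on the
root-to-leaf path with p <= v <= q (go left if both < v, right if both > v).
Walk from root:
  at 28: both 36 and 48 > 28, go right
  at 48: 36 <= 48 <= 48, this is the LCA
LCA = 48


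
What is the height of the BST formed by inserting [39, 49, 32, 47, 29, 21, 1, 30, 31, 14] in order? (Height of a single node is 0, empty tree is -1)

Insertion order: [39, 49, 32, 47, 29, 21, 1, 30, 31, 14]
Tree (level-order array): [39, 32, 49, 29, None, 47, None, 21, 30, None, None, 1, None, None, 31, None, 14]
Compute height bottom-up (empty subtree = -1):
  height(14) = 1 + max(-1, -1) = 0
  height(1) = 1 + max(-1, 0) = 1
  height(21) = 1 + max(1, -1) = 2
  height(31) = 1 + max(-1, -1) = 0
  height(30) = 1 + max(-1, 0) = 1
  height(29) = 1 + max(2, 1) = 3
  height(32) = 1 + max(3, -1) = 4
  height(47) = 1 + max(-1, -1) = 0
  height(49) = 1 + max(0, -1) = 1
  height(39) = 1 + max(4, 1) = 5
Height = 5


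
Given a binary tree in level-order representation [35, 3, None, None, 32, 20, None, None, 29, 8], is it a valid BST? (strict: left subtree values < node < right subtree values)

Level-order array: [35, 3, None, None, 32, 20, None, None, 29, 8]
Validate using subtree bounds (lo, hi): at each node, require lo < value < hi,
then recurse left with hi=value and right with lo=value.
Preorder trace (stopping at first violation):
  at node 35 with bounds (-inf, +inf): OK
  at node 3 with bounds (-inf, 35): OK
  at node 32 with bounds (3, 35): OK
  at node 20 with bounds (3, 32): OK
  at node 29 with bounds (20, 32): OK
  at node 8 with bounds (20, 29): VIOLATION
Node 8 violates its bound: not (20 < 8 < 29).
Result: Not a valid BST


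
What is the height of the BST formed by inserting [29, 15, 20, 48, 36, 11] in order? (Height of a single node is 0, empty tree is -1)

Insertion order: [29, 15, 20, 48, 36, 11]
Tree (level-order array): [29, 15, 48, 11, 20, 36]
Compute height bottom-up (empty subtree = -1):
  height(11) = 1 + max(-1, -1) = 0
  height(20) = 1 + max(-1, -1) = 0
  height(15) = 1 + max(0, 0) = 1
  height(36) = 1 + max(-1, -1) = 0
  height(48) = 1 + max(0, -1) = 1
  height(29) = 1 + max(1, 1) = 2
Height = 2


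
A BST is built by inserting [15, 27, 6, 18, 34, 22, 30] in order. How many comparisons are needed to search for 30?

Search path for 30: 15 -> 27 -> 34 -> 30
Found: True
Comparisons: 4


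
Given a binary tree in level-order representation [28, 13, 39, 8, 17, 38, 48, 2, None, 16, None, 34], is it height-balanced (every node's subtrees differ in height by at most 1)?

Tree (level-order array): [28, 13, 39, 8, 17, 38, 48, 2, None, 16, None, 34]
Definition: a tree is height-balanced if, at every node, |h(left) - h(right)| <= 1 (empty subtree has height -1).
Bottom-up per-node check:
  node 2: h_left=-1, h_right=-1, diff=0 [OK], height=0
  node 8: h_left=0, h_right=-1, diff=1 [OK], height=1
  node 16: h_left=-1, h_right=-1, diff=0 [OK], height=0
  node 17: h_left=0, h_right=-1, diff=1 [OK], height=1
  node 13: h_left=1, h_right=1, diff=0 [OK], height=2
  node 34: h_left=-1, h_right=-1, diff=0 [OK], height=0
  node 38: h_left=0, h_right=-1, diff=1 [OK], height=1
  node 48: h_left=-1, h_right=-1, diff=0 [OK], height=0
  node 39: h_left=1, h_right=0, diff=1 [OK], height=2
  node 28: h_left=2, h_right=2, diff=0 [OK], height=3
All nodes satisfy the balance condition.
Result: Balanced


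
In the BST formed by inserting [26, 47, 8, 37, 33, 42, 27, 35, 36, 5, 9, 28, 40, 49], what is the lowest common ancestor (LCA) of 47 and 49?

Tree insertion order: [26, 47, 8, 37, 33, 42, 27, 35, 36, 5, 9, 28, 40, 49]
Tree (level-order array): [26, 8, 47, 5, 9, 37, 49, None, None, None, None, 33, 42, None, None, 27, 35, 40, None, None, 28, None, 36]
In a BST, the LCA of p=47, q=49 is the first node v on the
root-to-leaf path with p <= v <= q (go left if both < v, right if both > v).
Walk from root:
  at 26: both 47 and 49 > 26, go right
  at 47: 47 <= 47 <= 49, this is the LCA
LCA = 47


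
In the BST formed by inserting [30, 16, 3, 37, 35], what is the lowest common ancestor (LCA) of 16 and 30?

Tree insertion order: [30, 16, 3, 37, 35]
Tree (level-order array): [30, 16, 37, 3, None, 35]
In a BST, the LCA of p=16, q=30 is the first node v on the
root-to-leaf path with p <= v <= q (go left if both < v, right if both > v).
Walk from root:
  at 30: 16 <= 30 <= 30, this is the LCA
LCA = 30


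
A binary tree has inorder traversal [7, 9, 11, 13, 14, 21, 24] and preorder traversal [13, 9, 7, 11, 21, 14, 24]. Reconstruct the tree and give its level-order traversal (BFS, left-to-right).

Inorder:  [7, 9, 11, 13, 14, 21, 24]
Preorder: [13, 9, 7, 11, 21, 14, 24]
Algorithm: preorder visits root first, so consume preorder in order;
for each root, split the current inorder slice at that value into
left-subtree inorder and right-subtree inorder, then recurse.
Recursive splits:
  root=13; inorder splits into left=[7, 9, 11], right=[14, 21, 24]
  root=9; inorder splits into left=[7], right=[11]
  root=7; inorder splits into left=[], right=[]
  root=11; inorder splits into left=[], right=[]
  root=21; inorder splits into left=[14], right=[24]
  root=14; inorder splits into left=[], right=[]
  root=24; inorder splits into left=[], right=[]
Reconstructed level-order: [13, 9, 21, 7, 11, 14, 24]


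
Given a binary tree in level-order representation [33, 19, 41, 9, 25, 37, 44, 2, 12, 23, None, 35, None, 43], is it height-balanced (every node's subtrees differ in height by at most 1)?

Tree (level-order array): [33, 19, 41, 9, 25, 37, 44, 2, 12, 23, None, 35, None, 43]
Definition: a tree is height-balanced if, at every node, |h(left) - h(right)| <= 1 (empty subtree has height -1).
Bottom-up per-node check:
  node 2: h_left=-1, h_right=-1, diff=0 [OK], height=0
  node 12: h_left=-1, h_right=-1, diff=0 [OK], height=0
  node 9: h_left=0, h_right=0, diff=0 [OK], height=1
  node 23: h_left=-1, h_right=-1, diff=0 [OK], height=0
  node 25: h_left=0, h_right=-1, diff=1 [OK], height=1
  node 19: h_left=1, h_right=1, diff=0 [OK], height=2
  node 35: h_left=-1, h_right=-1, diff=0 [OK], height=0
  node 37: h_left=0, h_right=-1, diff=1 [OK], height=1
  node 43: h_left=-1, h_right=-1, diff=0 [OK], height=0
  node 44: h_left=0, h_right=-1, diff=1 [OK], height=1
  node 41: h_left=1, h_right=1, diff=0 [OK], height=2
  node 33: h_left=2, h_right=2, diff=0 [OK], height=3
All nodes satisfy the balance condition.
Result: Balanced


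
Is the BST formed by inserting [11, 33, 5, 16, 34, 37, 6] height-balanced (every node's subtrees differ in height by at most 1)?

Tree (level-order array): [11, 5, 33, None, 6, 16, 34, None, None, None, None, None, 37]
Definition: a tree is height-balanced if, at every node, |h(left) - h(right)| <= 1 (empty subtree has height -1).
Bottom-up per-node check:
  node 6: h_left=-1, h_right=-1, diff=0 [OK], height=0
  node 5: h_left=-1, h_right=0, diff=1 [OK], height=1
  node 16: h_left=-1, h_right=-1, diff=0 [OK], height=0
  node 37: h_left=-1, h_right=-1, diff=0 [OK], height=0
  node 34: h_left=-1, h_right=0, diff=1 [OK], height=1
  node 33: h_left=0, h_right=1, diff=1 [OK], height=2
  node 11: h_left=1, h_right=2, diff=1 [OK], height=3
All nodes satisfy the balance condition.
Result: Balanced


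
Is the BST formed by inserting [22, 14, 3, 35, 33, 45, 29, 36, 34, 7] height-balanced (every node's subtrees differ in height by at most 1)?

Tree (level-order array): [22, 14, 35, 3, None, 33, 45, None, 7, 29, 34, 36]
Definition: a tree is height-balanced if, at every node, |h(left) - h(right)| <= 1 (empty subtree has height -1).
Bottom-up per-node check:
  node 7: h_left=-1, h_right=-1, diff=0 [OK], height=0
  node 3: h_left=-1, h_right=0, diff=1 [OK], height=1
  node 14: h_left=1, h_right=-1, diff=2 [FAIL (|1--1|=2 > 1)], height=2
  node 29: h_left=-1, h_right=-1, diff=0 [OK], height=0
  node 34: h_left=-1, h_right=-1, diff=0 [OK], height=0
  node 33: h_left=0, h_right=0, diff=0 [OK], height=1
  node 36: h_left=-1, h_right=-1, diff=0 [OK], height=0
  node 45: h_left=0, h_right=-1, diff=1 [OK], height=1
  node 35: h_left=1, h_right=1, diff=0 [OK], height=2
  node 22: h_left=2, h_right=2, diff=0 [OK], height=3
Node 14 violates the condition: |1 - -1| = 2 > 1.
Result: Not balanced


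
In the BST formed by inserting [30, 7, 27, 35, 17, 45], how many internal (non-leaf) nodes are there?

Tree built from: [30, 7, 27, 35, 17, 45]
Tree (level-order array): [30, 7, 35, None, 27, None, 45, 17]
Rule: An internal node has at least one child.
Per-node child counts:
  node 30: 2 child(ren)
  node 7: 1 child(ren)
  node 27: 1 child(ren)
  node 17: 0 child(ren)
  node 35: 1 child(ren)
  node 45: 0 child(ren)
Matching nodes: [30, 7, 27, 35]
Count of internal (non-leaf) nodes: 4


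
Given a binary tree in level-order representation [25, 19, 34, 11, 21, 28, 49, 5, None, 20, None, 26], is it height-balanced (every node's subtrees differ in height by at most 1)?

Tree (level-order array): [25, 19, 34, 11, 21, 28, 49, 5, None, 20, None, 26]
Definition: a tree is height-balanced if, at every node, |h(left) - h(right)| <= 1 (empty subtree has height -1).
Bottom-up per-node check:
  node 5: h_left=-1, h_right=-1, diff=0 [OK], height=0
  node 11: h_left=0, h_right=-1, diff=1 [OK], height=1
  node 20: h_left=-1, h_right=-1, diff=0 [OK], height=0
  node 21: h_left=0, h_right=-1, diff=1 [OK], height=1
  node 19: h_left=1, h_right=1, diff=0 [OK], height=2
  node 26: h_left=-1, h_right=-1, diff=0 [OK], height=0
  node 28: h_left=0, h_right=-1, diff=1 [OK], height=1
  node 49: h_left=-1, h_right=-1, diff=0 [OK], height=0
  node 34: h_left=1, h_right=0, diff=1 [OK], height=2
  node 25: h_left=2, h_right=2, diff=0 [OK], height=3
All nodes satisfy the balance condition.
Result: Balanced


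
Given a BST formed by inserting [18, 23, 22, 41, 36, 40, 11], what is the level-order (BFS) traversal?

Tree insertion order: [18, 23, 22, 41, 36, 40, 11]
Tree (level-order array): [18, 11, 23, None, None, 22, 41, None, None, 36, None, None, 40]
BFS from the root, enqueuing left then right child of each popped node:
  queue [18] -> pop 18, enqueue [11, 23], visited so far: [18]
  queue [11, 23] -> pop 11, enqueue [none], visited so far: [18, 11]
  queue [23] -> pop 23, enqueue [22, 41], visited so far: [18, 11, 23]
  queue [22, 41] -> pop 22, enqueue [none], visited so far: [18, 11, 23, 22]
  queue [41] -> pop 41, enqueue [36], visited so far: [18, 11, 23, 22, 41]
  queue [36] -> pop 36, enqueue [40], visited so far: [18, 11, 23, 22, 41, 36]
  queue [40] -> pop 40, enqueue [none], visited so far: [18, 11, 23, 22, 41, 36, 40]
Result: [18, 11, 23, 22, 41, 36, 40]


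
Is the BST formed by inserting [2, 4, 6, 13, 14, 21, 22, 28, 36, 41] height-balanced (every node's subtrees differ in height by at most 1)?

Tree (level-order array): [2, None, 4, None, 6, None, 13, None, 14, None, 21, None, 22, None, 28, None, 36, None, 41]
Definition: a tree is height-balanced if, at every node, |h(left) - h(right)| <= 1 (empty subtree has height -1).
Bottom-up per-node check:
  node 41: h_left=-1, h_right=-1, diff=0 [OK], height=0
  node 36: h_left=-1, h_right=0, diff=1 [OK], height=1
  node 28: h_left=-1, h_right=1, diff=2 [FAIL (|-1-1|=2 > 1)], height=2
  node 22: h_left=-1, h_right=2, diff=3 [FAIL (|-1-2|=3 > 1)], height=3
  node 21: h_left=-1, h_right=3, diff=4 [FAIL (|-1-3|=4 > 1)], height=4
  node 14: h_left=-1, h_right=4, diff=5 [FAIL (|-1-4|=5 > 1)], height=5
  node 13: h_left=-1, h_right=5, diff=6 [FAIL (|-1-5|=6 > 1)], height=6
  node 6: h_left=-1, h_right=6, diff=7 [FAIL (|-1-6|=7 > 1)], height=7
  node 4: h_left=-1, h_right=7, diff=8 [FAIL (|-1-7|=8 > 1)], height=8
  node 2: h_left=-1, h_right=8, diff=9 [FAIL (|-1-8|=9 > 1)], height=9
Node 28 violates the condition: |-1 - 1| = 2 > 1.
Result: Not balanced


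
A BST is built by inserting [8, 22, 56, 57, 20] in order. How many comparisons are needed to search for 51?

Search path for 51: 8 -> 22 -> 56
Found: False
Comparisons: 3


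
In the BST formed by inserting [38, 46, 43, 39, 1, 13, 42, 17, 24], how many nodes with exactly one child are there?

Tree built from: [38, 46, 43, 39, 1, 13, 42, 17, 24]
Tree (level-order array): [38, 1, 46, None, 13, 43, None, None, 17, 39, None, None, 24, None, 42]
Rule: These are nodes with exactly 1 non-null child.
Per-node child counts:
  node 38: 2 child(ren)
  node 1: 1 child(ren)
  node 13: 1 child(ren)
  node 17: 1 child(ren)
  node 24: 0 child(ren)
  node 46: 1 child(ren)
  node 43: 1 child(ren)
  node 39: 1 child(ren)
  node 42: 0 child(ren)
Matching nodes: [1, 13, 17, 46, 43, 39]
Count of nodes with exactly one child: 6


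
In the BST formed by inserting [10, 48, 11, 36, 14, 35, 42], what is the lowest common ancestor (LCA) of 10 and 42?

Tree insertion order: [10, 48, 11, 36, 14, 35, 42]
Tree (level-order array): [10, None, 48, 11, None, None, 36, 14, 42, None, 35]
In a BST, the LCA of p=10, q=42 is the first node v on the
root-to-leaf path with p <= v <= q (go left if both < v, right if both > v).
Walk from root:
  at 10: 10 <= 10 <= 42, this is the LCA
LCA = 10


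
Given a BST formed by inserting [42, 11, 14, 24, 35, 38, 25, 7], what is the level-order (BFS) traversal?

Tree insertion order: [42, 11, 14, 24, 35, 38, 25, 7]
Tree (level-order array): [42, 11, None, 7, 14, None, None, None, 24, None, 35, 25, 38]
BFS from the root, enqueuing left then right child of each popped node:
  queue [42] -> pop 42, enqueue [11], visited so far: [42]
  queue [11] -> pop 11, enqueue [7, 14], visited so far: [42, 11]
  queue [7, 14] -> pop 7, enqueue [none], visited so far: [42, 11, 7]
  queue [14] -> pop 14, enqueue [24], visited so far: [42, 11, 7, 14]
  queue [24] -> pop 24, enqueue [35], visited so far: [42, 11, 7, 14, 24]
  queue [35] -> pop 35, enqueue [25, 38], visited so far: [42, 11, 7, 14, 24, 35]
  queue [25, 38] -> pop 25, enqueue [none], visited so far: [42, 11, 7, 14, 24, 35, 25]
  queue [38] -> pop 38, enqueue [none], visited so far: [42, 11, 7, 14, 24, 35, 25, 38]
Result: [42, 11, 7, 14, 24, 35, 25, 38]


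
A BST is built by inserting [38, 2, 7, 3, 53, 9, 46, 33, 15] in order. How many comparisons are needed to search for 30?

Search path for 30: 38 -> 2 -> 7 -> 9 -> 33 -> 15
Found: False
Comparisons: 6


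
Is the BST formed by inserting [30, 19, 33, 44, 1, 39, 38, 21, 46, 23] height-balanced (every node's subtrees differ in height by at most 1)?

Tree (level-order array): [30, 19, 33, 1, 21, None, 44, None, None, None, 23, 39, 46, None, None, 38]
Definition: a tree is height-balanced if, at every node, |h(left) - h(right)| <= 1 (empty subtree has height -1).
Bottom-up per-node check:
  node 1: h_left=-1, h_right=-1, diff=0 [OK], height=0
  node 23: h_left=-1, h_right=-1, diff=0 [OK], height=0
  node 21: h_left=-1, h_right=0, diff=1 [OK], height=1
  node 19: h_left=0, h_right=1, diff=1 [OK], height=2
  node 38: h_left=-1, h_right=-1, diff=0 [OK], height=0
  node 39: h_left=0, h_right=-1, diff=1 [OK], height=1
  node 46: h_left=-1, h_right=-1, diff=0 [OK], height=0
  node 44: h_left=1, h_right=0, diff=1 [OK], height=2
  node 33: h_left=-1, h_right=2, diff=3 [FAIL (|-1-2|=3 > 1)], height=3
  node 30: h_left=2, h_right=3, diff=1 [OK], height=4
Node 33 violates the condition: |-1 - 2| = 3 > 1.
Result: Not balanced


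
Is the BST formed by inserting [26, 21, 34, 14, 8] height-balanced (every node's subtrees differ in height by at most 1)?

Tree (level-order array): [26, 21, 34, 14, None, None, None, 8]
Definition: a tree is height-balanced if, at every node, |h(left) - h(right)| <= 1 (empty subtree has height -1).
Bottom-up per-node check:
  node 8: h_left=-1, h_right=-1, diff=0 [OK], height=0
  node 14: h_left=0, h_right=-1, diff=1 [OK], height=1
  node 21: h_left=1, h_right=-1, diff=2 [FAIL (|1--1|=2 > 1)], height=2
  node 34: h_left=-1, h_right=-1, diff=0 [OK], height=0
  node 26: h_left=2, h_right=0, diff=2 [FAIL (|2-0|=2 > 1)], height=3
Node 21 violates the condition: |1 - -1| = 2 > 1.
Result: Not balanced


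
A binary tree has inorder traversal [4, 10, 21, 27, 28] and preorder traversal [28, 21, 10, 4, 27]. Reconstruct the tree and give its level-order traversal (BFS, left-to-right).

Inorder:  [4, 10, 21, 27, 28]
Preorder: [28, 21, 10, 4, 27]
Algorithm: preorder visits root first, so consume preorder in order;
for each root, split the current inorder slice at that value into
left-subtree inorder and right-subtree inorder, then recurse.
Recursive splits:
  root=28; inorder splits into left=[4, 10, 21, 27], right=[]
  root=21; inorder splits into left=[4, 10], right=[27]
  root=10; inorder splits into left=[4], right=[]
  root=4; inorder splits into left=[], right=[]
  root=27; inorder splits into left=[], right=[]
Reconstructed level-order: [28, 21, 10, 27, 4]


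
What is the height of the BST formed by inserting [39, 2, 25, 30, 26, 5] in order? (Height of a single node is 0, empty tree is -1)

Insertion order: [39, 2, 25, 30, 26, 5]
Tree (level-order array): [39, 2, None, None, 25, 5, 30, None, None, 26]
Compute height bottom-up (empty subtree = -1):
  height(5) = 1 + max(-1, -1) = 0
  height(26) = 1 + max(-1, -1) = 0
  height(30) = 1 + max(0, -1) = 1
  height(25) = 1 + max(0, 1) = 2
  height(2) = 1 + max(-1, 2) = 3
  height(39) = 1 + max(3, -1) = 4
Height = 4


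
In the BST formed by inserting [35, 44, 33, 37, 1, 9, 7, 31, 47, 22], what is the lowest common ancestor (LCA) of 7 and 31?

Tree insertion order: [35, 44, 33, 37, 1, 9, 7, 31, 47, 22]
Tree (level-order array): [35, 33, 44, 1, None, 37, 47, None, 9, None, None, None, None, 7, 31, None, None, 22]
In a BST, the LCA of p=7, q=31 is the first node v on the
root-to-leaf path with p <= v <= q (go left if both < v, right if both > v).
Walk from root:
  at 35: both 7 and 31 < 35, go left
  at 33: both 7 and 31 < 33, go left
  at 1: both 7 and 31 > 1, go right
  at 9: 7 <= 9 <= 31, this is the LCA
LCA = 9


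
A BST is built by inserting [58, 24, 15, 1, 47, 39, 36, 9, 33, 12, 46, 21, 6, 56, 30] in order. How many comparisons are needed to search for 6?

Search path for 6: 58 -> 24 -> 15 -> 1 -> 9 -> 6
Found: True
Comparisons: 6


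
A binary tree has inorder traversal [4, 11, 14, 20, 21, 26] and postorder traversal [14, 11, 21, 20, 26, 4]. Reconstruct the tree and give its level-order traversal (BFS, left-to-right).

Inorder:   [4, 11, 14, 20, 21, 26]
Postorder: [14, 11, 21, 20, 26, 4]
Algorithm: postorder visits root last, so walk postorder right-to-left;
each value is the root of the current inorder slice — split it at that
value, recurse on the right subtree first, then the left.
Recursive splits:
  root=4; inorder splits into left=[], right=[11, 14, 20, 21, 26]
  root=26; inorder splits into left=[11, 14, 20, 21], right=[]
  root=20; inorder splits into left=[11, 14], right=[21]
  root=21; inorder splits into left=[], right=[]
  root=11; inorder splits into left=[], right=[14]
  root=14; inorder splits into left=[], right=[]
Reconstructed level-order: [4, 26, 20, 11, 21, 14]


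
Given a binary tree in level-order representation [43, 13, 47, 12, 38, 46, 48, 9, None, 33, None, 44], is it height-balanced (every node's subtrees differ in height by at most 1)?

Tree (level-order array): [43, 13, 47, 12, 38, 46, 48, 9, None, 33, None, 44]
Definition: a tree is height-balanced if, at every node, |h(left) - h(right)| <= 1 (empty subtree has height -1).
Bottom-up per-node check:
  node 9: h_left=-1, h_right=-1, diff=0 [OK], height=0
  node 12: h_left=0, h_right=-1, diff=1 [OK], height=1
  node 33: h_left=-1, h_right=-1, diff=0 [OK], height=0
  node 38: h_left=0, h_right=-1, diff=1 [OK], height=1
  node 13: h_left=1, h_right=1, diff=0 [OK], height=2
  node 44: h_left=-1, h_right=-1, diff=0 [OK], height=0
  node 46: h_left=0, h_right=-1, diff=1 [OK], height=1
  node 48: h_left=-1, h_right=-1, diff=0 [OK], height=0
  node 47: h_left=1, h_right=0, diff=1 [OK], height=2
  node 43: h_left=2, h_right=2, diff=0 [OK], height=3
All nodes satisfy the balance condition.
Result: Balanced


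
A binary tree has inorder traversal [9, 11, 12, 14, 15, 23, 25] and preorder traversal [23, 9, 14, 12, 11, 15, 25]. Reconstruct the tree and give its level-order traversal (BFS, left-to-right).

Inorder:  [9, 11, 12, 14, 15, 23, 25]
Preorder: [23, 9, 14, 12, 11, 15, 25]
Algorithm: preorder visits root first, so consume preorder in order;
for each root, split the current inorder slice at that value into
left-subtree inorder and right-subtree inorder, then recurse.
Recursive splits:
  root=23; inorder splits into left=[9, 11, 12, 14, 15], right=[25]
  root=9; inorder splits into left=[], right=[11, 12, 14, 15]
  root=14; inorder splits into left=[11, 12], right=[15]
  root=12; inorder splits into left=[11], right=[]
  root=11; inorder splits into left=[], right=[]
  root=15; inorder splits into left=[], right=[]
  root=25; inorder splits into left=[], right=[]
Reconstructed level-order: [23, 9, 25, 14, 12, 15, 11]


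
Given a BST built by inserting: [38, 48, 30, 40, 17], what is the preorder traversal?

Tree insertion order: [38, 48, 30, 40, 17]
Tree (level-order array): [38, 30, 48, 17, None, 40]
Preorder traversal: [38, 30, 17, 48, 40]


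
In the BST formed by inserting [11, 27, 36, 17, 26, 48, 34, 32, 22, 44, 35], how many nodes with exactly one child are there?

Tree built from: [11, 27, 36, 17, 26, 48, 34, 32, 22, 44, 35]
Tree (level-order array): [11, None, 27, 17, 36, None, 26, 34, 48, 22, None, 32, 35, 44]
Rule: These are nodes with exactly 1 non-null child.
Per-node child counts:
  node 11: 1 child(ren)
  node 27: 2 child(ren)
  node 17: 1 child(ren)
  node 26: 1 child(ren)
  node 22: 0 child(ren)
  node 36: 2 child(ren)
  node 34: 2 child(ren)
  node 32: 0 child(ren)
  node 35: 0 child(ren)
  node 48: 1 child(ren)
  node 44: 0 child(ren)
Matching nodes: [11, 17, 26, 48]
Count of nodes with exactly one child: 4


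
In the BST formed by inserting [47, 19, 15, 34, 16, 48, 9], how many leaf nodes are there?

Tree built from: [47, 19, 15, 34, 16, 48, 9]
Tree (level-order array): [47, 19, 48, 15, 34, None, None, 9, 16]
Rule: A leaf has 0 children.
Per-node child counts:
  node 47: 2 child(ren)
  node 19: 2 child(ren)
  node 15: 2 child(ren)
  node 9: 0 child(ren)
  node 16: 0 child(ren)
  node 34: 0 child(ren)
  node 48: 0 child(ren)
Matching nodes: [9, 16, 34, 48]
Count of leaf nodes: 4


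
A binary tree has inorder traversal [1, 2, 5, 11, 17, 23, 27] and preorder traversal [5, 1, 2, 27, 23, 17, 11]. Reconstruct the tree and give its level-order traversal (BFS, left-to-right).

Inorder:  [1, 2, 5, 11, 17, 23, 27]
Preorder: [5, 1, 2, 27, 23, 17, 11]
Algorithm: preorder visits root first, so consume preorder in order;
for each root, split the current inorder slice at that value into
left-subtree inorder and right-subtree inorder, then recurse.
Recursive splits:
  root=5; inorder splits into left=[1, 2], right=[11, 17, 23, 27]
  root=1; inorder splits into left=[], right=[2]
  root=2; inorder splits into left=[], right=[]
  root=27; inorder splits into left=[11, 17, 23], right=[]
  root=23; inorder splits into left=[11, 17], right=[]
  root=17; inorder splits into left=[11], right=[]
  root=11; inorder splits into left=[], right=[]
Reconstructed level-order: [5, 1, 27, 2, 23, 17, 11]


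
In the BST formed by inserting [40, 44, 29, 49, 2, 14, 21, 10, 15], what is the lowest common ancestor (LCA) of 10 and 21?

Tree insertion order: [40, 44, 29, 49, 2, 14, 21, 10, 15]
Tree (level-order array): [40, 29, 44, 2, None, None, 49, None, 14, None, None, 10, 21, None, None, 15]
In a BST, the LCA of p=10, q=21 is the first node v on the
root-to-leaf path with p <= v <= q (go left if both < v, right if both > v).
Walk from root:
  at 40: both 10 and 21 < 40, go left
  at 29: both 10 and 21 < 29, go left
  at 2: both 10 and 21 > 2, go right
  at 14: 10 <= 14 <= 21, this is the LCA
LCA = 14


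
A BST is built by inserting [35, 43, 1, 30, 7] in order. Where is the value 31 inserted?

Starting tree (level order): [35, 1, 43, None, 30, None, None, 7]
Insertion path: 35 -> 1 -> 30
Result: insert 31 as right child of 30
Final tree (level order): [35, 1, 43, None, 30, None, None, 7, 31]


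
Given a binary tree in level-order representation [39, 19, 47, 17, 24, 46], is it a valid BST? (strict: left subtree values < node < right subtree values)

Level-order array: [39, 19, 47, 17, 24, 46]
Validate using subtree bounds (lo, hi): at each node, require lo < value < hi,
then recurse left with hi=value and right with lo=value.
Preorder trace (stopping at first violation):
  at node 39 with bounds (-inf, +inf): OK
  at node 19 with bounds (-inf, 39): OK
  at node 17 with bounds (-inf, 19): OK
  at node 24 with bounds (19, 39): OK
  at node 47 with bounds (39, +inf): OK
  at node 46 with bounds (39, 47): OK
No violation found at any node.
Result: Valid BST


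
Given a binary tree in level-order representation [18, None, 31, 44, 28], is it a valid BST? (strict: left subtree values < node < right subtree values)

Level-order array: [18, None, 31, 44, 28]
Validate using subtree bounds (lo, hi): at each node, require lo < value < hi,
then recurse left with hi=value and right with lo=value.
Preorder trace (stopping at first violation):
  at node 18 with bounds (-inf, +inf): OK
  at node 31 with bounds (18, +inf): OK
  at node 44 with bounds (18, 31): VIOLATION
Node 44 violates its bound: not (18 < 44 < 31).
Result: Not a valid BST
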